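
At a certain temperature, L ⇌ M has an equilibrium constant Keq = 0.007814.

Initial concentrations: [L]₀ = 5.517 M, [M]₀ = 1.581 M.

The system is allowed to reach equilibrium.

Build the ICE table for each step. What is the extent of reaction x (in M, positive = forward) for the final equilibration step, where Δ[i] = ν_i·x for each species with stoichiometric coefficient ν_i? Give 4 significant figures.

x = -1.526 M

Q₀ = 0.2866 vs Keq = 0.007814 ⇒ Q>K, reverse
Step 1:
                  L         M
  I           5.517     1.581
  C           1.526    -1.526
  E           7.043   0.05503
  solve Keq expr → x = -1.526; check Q = 0.007814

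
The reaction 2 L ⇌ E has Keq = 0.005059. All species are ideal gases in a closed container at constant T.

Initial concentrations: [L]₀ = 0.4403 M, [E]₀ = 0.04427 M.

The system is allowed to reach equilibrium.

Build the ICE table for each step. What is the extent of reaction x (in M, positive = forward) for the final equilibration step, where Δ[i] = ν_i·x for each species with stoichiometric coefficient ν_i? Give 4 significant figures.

Q₀ = 0.2284 vs Keq = 0.005059 ⇒ Q>K, reverse
Step 1:
                    L           E
  init         0.4403     0.04427
  Δ           0.08574    -0.04287
  eq            0.526      0.0014
  solve Keq expr → x = -0.04287; check Q = 0.005059

x = -0.04287 M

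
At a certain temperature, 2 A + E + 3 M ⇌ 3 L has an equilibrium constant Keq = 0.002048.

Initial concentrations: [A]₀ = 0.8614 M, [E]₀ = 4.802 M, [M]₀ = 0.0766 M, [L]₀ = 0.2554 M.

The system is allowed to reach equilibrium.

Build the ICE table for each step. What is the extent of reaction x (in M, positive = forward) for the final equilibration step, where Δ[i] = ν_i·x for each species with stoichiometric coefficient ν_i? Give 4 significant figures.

Q₀ = 10.4 vs Keq = 0.002048 ⇒ Q>K, reverse
Step 1:
                  A         E         M         L
  I          0.8614     4.802    0.0766    0.2554
  C          0.1312   0.06561    0.1968   -0.1968
  E          0.9926     4.868    0.2734   0.05856
  solve Keq expr → x = -0.06561; check Q = 0.002048

x = -0.06561 M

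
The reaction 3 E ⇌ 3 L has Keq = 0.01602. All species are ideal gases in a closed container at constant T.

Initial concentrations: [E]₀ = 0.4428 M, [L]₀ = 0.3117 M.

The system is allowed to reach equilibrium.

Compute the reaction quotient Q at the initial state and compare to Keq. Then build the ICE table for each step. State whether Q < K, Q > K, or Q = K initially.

Q₀ = 0.3488 vs Keq = 0.01602 ⇒ Q>K, reverse
Step 1:
                  E         L
  Initial    0.4428    0.3117
  Change     0.1598   -0.1598
  Equil      0.6026    0.1519
  solve Keq expr → x = -0.05326; check Q = 0.01602

Q₀ = 0.3488; Q > K (proceeds reverse)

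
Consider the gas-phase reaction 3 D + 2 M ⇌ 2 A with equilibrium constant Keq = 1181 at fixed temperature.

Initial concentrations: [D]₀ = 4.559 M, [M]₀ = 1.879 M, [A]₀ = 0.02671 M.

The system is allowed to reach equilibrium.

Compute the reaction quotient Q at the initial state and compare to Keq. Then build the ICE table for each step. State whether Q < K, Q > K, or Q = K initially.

Q₀ = 2.1325e-06; Q < K (proceeds forward)

Q₀ = 2.1325e-06 vs Keq = 1181 ⇒ Q<K, forward
Step 1:
                    D           M           A
  I             4.559       1.879     0.02671
  C            -2.784      -1.856       1.856
  E             1.775     0.02316       1.883
  solve Keq expr → x = 0.9279; check Q = 1181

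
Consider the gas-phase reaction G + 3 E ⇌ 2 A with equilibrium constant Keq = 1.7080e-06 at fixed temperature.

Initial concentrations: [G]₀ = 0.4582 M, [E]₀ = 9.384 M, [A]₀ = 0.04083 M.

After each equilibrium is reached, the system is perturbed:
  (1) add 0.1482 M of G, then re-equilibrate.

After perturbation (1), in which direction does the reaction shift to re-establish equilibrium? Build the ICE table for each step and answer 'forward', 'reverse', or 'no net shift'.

Q₀ = 4.4029e-06 vs Keq = 1.7080e-06 ⇒ Q>K, reverse
Step 1:
                  G         E         A
  I          0.4582     9.384   0.04083
  C        0.007549   0.02265   -0.0151
  E          0.4657     9.407   0.02573
  solve Keq expr → x = -0.007549; check Q = 1.7080e-06
Then add 0.1482 M of G.
Step 2:
                  G         E         A
  I          0.6139     9.407   0.02573
  C        -0.00187  -0.00561   0.00374
  E          0.6121     9.401   0.02947
  solve Keq expr → x = 0.00187; check Q = 1.7080e-06

Direction: forward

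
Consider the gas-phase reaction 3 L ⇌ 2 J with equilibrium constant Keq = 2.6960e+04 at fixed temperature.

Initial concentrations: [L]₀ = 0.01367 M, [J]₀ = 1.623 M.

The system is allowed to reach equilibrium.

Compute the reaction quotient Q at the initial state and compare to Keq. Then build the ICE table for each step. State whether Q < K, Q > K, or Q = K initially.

Q₀ = 1.0312e+06; Q > K (proceeds reverse)

Q₀ = 1.0312e+06 vs Keq = 2.6960e+04 ⇒ Q>K, reverse
Step 1:
                    L           J
  I           0.01367       1.623
  C           0.03198    -0.02132
  E           0.04565       1.602
  solve Keq expr → x = -0.01066; check Q = 2.6960e+04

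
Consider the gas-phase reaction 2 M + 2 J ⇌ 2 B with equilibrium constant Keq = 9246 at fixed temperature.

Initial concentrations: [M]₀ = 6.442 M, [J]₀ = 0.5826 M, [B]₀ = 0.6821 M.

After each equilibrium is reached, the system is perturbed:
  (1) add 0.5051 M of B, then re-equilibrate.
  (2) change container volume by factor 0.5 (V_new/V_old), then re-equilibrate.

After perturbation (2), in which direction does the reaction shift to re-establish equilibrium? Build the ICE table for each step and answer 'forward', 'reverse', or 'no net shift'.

Q₀ = 0.03303 vs Keq = 9246 ⇒ Q<K, forward
Step 1:
                    M           J           B
  I             6.442      0.5826      0.6821
  C           -0.5804     -0.5804      0.5804
  E             5.862     0.00224       1.262
  solve Keq expr → x = 0.2902; check Q = 9246
Then add 0.5051 M of B.
Step 2:
                    M           J           B
  I             5.862     0.00224       1.768
  C        8.9409e-04  8.9409e-04 -8.9409e-04
  E             5.863    0.003134       1.767
  solve Keq expr → x = -4.4704e-04; check Q = 9246
Then change container volume by factor 0.5 (V_new/V_old).
Step 3:
                    M           J           B
  I             11.73    0.006268       3.533
  C          -0.00313    -0.00313     0.00313
  E             11.72    0.003138       3.536
  solve Keq expr → x = 0.001565; check Q = 9246

Direction: forward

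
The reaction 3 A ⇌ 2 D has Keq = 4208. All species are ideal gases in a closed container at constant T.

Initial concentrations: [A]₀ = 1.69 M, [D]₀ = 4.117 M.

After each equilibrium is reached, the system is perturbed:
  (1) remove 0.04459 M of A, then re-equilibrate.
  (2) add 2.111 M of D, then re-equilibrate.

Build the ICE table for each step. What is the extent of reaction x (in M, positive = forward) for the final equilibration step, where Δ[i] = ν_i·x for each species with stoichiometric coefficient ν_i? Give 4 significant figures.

Q₀ = 3.512 vs Keq = 4208 ⇒ Q<K, forward
Step 1:
                   A          D
  Initial       1.69      4.117
  Change      -1.506      1.004
  Equil        0.184      5.121
  solve Keq expr → x = 0.502; check Q = 4208
Then remove 0.04459 M of A.
Step 2:
                   A          D
  Initial     0.1394      5.121
  Change     0.04389   -0.02926
  Equil       0.1833      5.092
  solve Keq expr → x = -0.01463; check Q = 4208
Then add 2.111 M of D.
Step 3:
                   A          D
  Initial     0.1833      7.203
  Change     0.04702   -0.03135
  Equil       0.2303      7.171
  solve Keq expr → x = -0.01567; check Q = 4208

x = -0.01567 M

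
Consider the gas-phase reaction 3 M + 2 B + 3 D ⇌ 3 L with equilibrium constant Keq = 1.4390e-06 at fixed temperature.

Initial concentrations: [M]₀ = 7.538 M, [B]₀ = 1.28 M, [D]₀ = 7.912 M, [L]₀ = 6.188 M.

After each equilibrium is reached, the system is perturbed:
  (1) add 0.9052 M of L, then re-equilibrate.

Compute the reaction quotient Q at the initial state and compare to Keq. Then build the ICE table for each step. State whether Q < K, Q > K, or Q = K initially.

Q₀ = 6.8172e-04 vs Keq = 1.4390e-06 ⇒ Q>K, reverse
Step 1:
                  M         B         D         L
  I           7.538      1.28     7.912     6.188
  C           3.166     2.111     3.166    -3.166
  E            10.7     3.391     11.08     3.022
  solve Keq expr → x = -1.055; check Q = 1.4390e-06
Then add 0.9052 M of L.
Step 2:
                  M         B         D         L
  I            10.7     3.391     11.08     3.927
  C          0.4548    0.3032    0.4548   -0.4548
  E           11.16     3.694     11.53     3.472
  solve Keq expr → x = -0.1516; check Q = 1.4390e-06

Q₀ = 6.8172e-04; Q > K (proceeds reverse)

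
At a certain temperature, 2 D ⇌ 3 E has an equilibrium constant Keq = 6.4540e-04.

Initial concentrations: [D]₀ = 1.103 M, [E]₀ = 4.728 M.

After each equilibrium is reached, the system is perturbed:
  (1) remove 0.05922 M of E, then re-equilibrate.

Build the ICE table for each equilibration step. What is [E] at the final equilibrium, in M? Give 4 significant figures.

Q₀ = 86.87 vs Keq = 6.4540e-04 ⇒ Q>K, reverse
Step 1:
                  D         E
  Initial     1.103     4.728
  Change      3.004    -4.506
  Equil       4.107    0.2216
  solve Keq expr → x = -1.502; check Q = 6.4540e-04
Then remove 0.05922 M of E.
Step 2:
                  D         E
  Initial     4.107    0.1624
  Change   -0.03855   0.05783
  Equil       4.069    0.2202
  solve Keq expr → x = 0.01928; check Q = 6.4540e-04

[E]_eq = 0.2202 M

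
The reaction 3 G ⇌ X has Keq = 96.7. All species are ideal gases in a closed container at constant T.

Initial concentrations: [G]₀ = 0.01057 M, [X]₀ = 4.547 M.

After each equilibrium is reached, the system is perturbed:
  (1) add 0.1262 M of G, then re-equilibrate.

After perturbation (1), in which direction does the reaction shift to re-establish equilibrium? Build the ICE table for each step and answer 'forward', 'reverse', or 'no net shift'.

Direction: forward

Q₀ = 3.8503e+06 vs Keq = 96.7 ⇒ Q>K, reverse
Step 1:
                   G          X
  init       0.01057      4.547
  Δ           0.3473    -0.1158
  eq          0.3578      4.431
  solve Keq expr → x = -0.1158; check Q = 96.7
Then add 0.1262 M of G.
Step 2:
                   G          X
  init         0.484      4.431
  Δ          -0.1251    0.04169
  eq           0.359      4.473
  solve Keq expr → x = 0.04169; check Q = 96.7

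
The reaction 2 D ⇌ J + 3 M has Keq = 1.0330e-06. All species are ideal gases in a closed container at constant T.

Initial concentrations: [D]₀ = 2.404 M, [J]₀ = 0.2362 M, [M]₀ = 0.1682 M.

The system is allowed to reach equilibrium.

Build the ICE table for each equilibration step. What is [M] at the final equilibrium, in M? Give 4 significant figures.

[M]_eq = 0.03229 M

Q₀ = 1.9449e-04 vs Keq = 1.0330e-06 ⇒ Q>K, reverse
Step 1:
                   D          J          M
  init         2.404     0.2362     0.1682
  Δ          0.09061    -0.0453    -0.1359
  eq           2.495     0.1909    0.03229
  solve Keq expr → x = -0.0453; check Q = 1.0330e-06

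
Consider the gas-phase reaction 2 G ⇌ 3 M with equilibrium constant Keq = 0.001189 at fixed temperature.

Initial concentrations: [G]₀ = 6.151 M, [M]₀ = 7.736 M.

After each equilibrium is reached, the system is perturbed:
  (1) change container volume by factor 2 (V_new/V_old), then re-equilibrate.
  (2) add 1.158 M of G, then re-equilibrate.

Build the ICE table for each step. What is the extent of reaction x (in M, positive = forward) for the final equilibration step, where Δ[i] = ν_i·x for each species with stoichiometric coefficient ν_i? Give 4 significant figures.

x = 0.01463 M

Q₀ = 12.24 vs Keq = 0.001189 ⇒ Q>K, reverse
Step 1:
                  G         M
  I           6.151     7.736
  C           4.809    -7.213
  E           10.96    0.5227
  solve Keq expr → x = -2.404; check Q = 0.001189
Then change container volume by factor 2 (V_new/V_old).
Step 2:
                  G         M
  I            5.48    0.2614
  C        -0.04411   0.06616
  E           5.436    0.3275
  solve Keq expr → x = 0.02205; check Q = 0.001189
Then add 1.158 M of G.
Step 3:
                  G         M
  I           6.594    0.3275
  C        -0.02927    0.0439
  E           6.565    0.3714
  solve Keq expr → x = 0.01463; check Q = 0.001189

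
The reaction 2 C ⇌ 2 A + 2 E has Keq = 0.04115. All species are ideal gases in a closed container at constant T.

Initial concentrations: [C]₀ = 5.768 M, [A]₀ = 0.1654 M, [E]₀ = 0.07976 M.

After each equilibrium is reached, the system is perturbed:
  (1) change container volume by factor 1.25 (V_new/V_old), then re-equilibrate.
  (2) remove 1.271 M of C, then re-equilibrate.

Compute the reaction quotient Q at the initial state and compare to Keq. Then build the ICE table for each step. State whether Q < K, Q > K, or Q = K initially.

Q₀ = 5.2311e-06 vs Keq = 0.04115 ⇒ Q<K, forward
Step 1:
                    C           A           E
  Initial       5.768      0.1654     0.07976
  Change      -0.8747      0.8747      0.8747
  Equil         4.893        1.04      0.9544
  solve Keq expr → x = 0.4373; check Q = 0.04115
Then change container volume by factor 1.25 (V_new/V_old).
Step 2:
                    C           A           E
  Initial       3.915       0.832      0.7635
  Change     -0.08436     0.08436     0.08436
  Equil          3.83      0.9164      0.8479
  solve Keq expr → x = 0.04218; check Q = 0.04115
Then remove 1.271 M of C.
Step 3:
                    C           A           E
  Initial       2.559      0.9164      0.8479
  Change       0.1412     -0.1412     -0.1412
  Equil         2.701      0.7752      0.7067
  solve Keq expr → x = -0.0706; check Q = 0.04115

Q₀ = 5.2311e-06; Q < K (proceeds forward)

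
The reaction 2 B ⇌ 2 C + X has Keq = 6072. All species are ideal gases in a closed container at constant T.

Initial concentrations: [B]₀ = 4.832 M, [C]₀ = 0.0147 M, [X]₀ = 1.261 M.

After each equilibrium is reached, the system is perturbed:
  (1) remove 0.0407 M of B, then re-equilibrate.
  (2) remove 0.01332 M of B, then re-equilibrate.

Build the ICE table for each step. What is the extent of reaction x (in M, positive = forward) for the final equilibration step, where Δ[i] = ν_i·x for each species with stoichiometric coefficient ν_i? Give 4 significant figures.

x = -0.006452 M

Q₀ = 1.1671e-05 vs Keq = 6072 ⇒ Q<K, forward
Step 1:
                  B         C         X
  init        4.832    0.0147     1.261
  Δ          -4.716     4.716     2.358
  eq         0.1155     4.731     3.619
  solve Keq expr → x = 2.358; check Q = 6072
Then remove 0.0407 M of B.
Step 2:
                  B         C         X
  init      0.07481     4.731     3.619
  Δ         0.03943  -0.03943  -0.01971
  eq         0.1142     4.692       3.6
  solve Keq expr → x = -0.01971; check Q = 6072
Then remove 0.01332 M of B.
Step 3:
                  B         C         X
  init       0.1009     4.692       3.6
  Δ          0.0129   -0.0129 -0.006452
  eq         0.1138     4.679     3.593
  solve Keq expr → x = -0.006452; check Q = 6072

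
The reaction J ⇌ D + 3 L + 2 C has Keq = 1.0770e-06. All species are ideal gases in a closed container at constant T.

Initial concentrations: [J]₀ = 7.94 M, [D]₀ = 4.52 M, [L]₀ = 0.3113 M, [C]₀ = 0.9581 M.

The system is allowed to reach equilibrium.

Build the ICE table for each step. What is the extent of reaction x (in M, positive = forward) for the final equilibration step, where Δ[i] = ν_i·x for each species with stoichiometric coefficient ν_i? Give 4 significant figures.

Q₀ = 0.01576 vs Keq = 1.0770e-06 ⇒ Q>K, reverse
Step 1:
                   J          D          L          C
  Initial       7.94       4.52     0.3113     0.9581
  Change     0.09876   -0.09876    -0.2963    -0.1975
  Equil        8.039      4.421    0.01501     0.7606
  solve Keq expr → x = -0.09876; check Q = 1.0770e-06

x = -0.09876 M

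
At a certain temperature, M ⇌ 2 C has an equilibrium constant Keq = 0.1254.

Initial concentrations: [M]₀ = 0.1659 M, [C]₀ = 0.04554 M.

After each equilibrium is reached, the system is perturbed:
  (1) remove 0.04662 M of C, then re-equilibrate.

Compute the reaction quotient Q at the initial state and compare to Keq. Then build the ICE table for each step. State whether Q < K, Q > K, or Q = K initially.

Q₀ = 0.0125; Q < K (proceeds forward)

Q₀ = 0.0125 vs Keq = 0.1254 ⇒ Q<K, forward
Step 1:
                    M           C
  init         0.1659     0.04554
  Δ          -0.04004     0.08009
  eq           0.1259      0.1256
  solve Keq expr → x = 0.04004; check Q = 0.1254
Then remove 0.04662 M of C.
Step 2:
                    M           C
  init         0.1259     0.07901
  Δ          -0.01851     0.03702
  eq           0.1073       0.116
  solve Keq expr → x = 0.01851; check Q = 0.1254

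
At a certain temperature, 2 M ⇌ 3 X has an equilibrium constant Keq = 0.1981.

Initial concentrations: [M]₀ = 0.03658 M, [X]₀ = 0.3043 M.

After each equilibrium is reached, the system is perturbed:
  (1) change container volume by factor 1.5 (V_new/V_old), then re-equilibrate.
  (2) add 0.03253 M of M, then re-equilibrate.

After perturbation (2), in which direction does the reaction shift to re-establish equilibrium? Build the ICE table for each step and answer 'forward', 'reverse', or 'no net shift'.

Direction: forward

Q₀ = 21.06 vs Keq = 0.1981 ⇒ Q>K, reverse
Step 1:
                   M          X
  I          0.03658     0.3043
  C          0.09987    -0.1498
  E           0.1364     0.1545
  solve Keq expr → x = -0.04993; check Q = 0.1981
Then change container volume by factor 1.5 (V_new/V_old).
Step 2:
                   M          X
  I          0.09096      0.103
  C        -0.006278   0.009417
  E          0.08469     0.1124
  solve Keq expr → x = 0.003139; check Q = 0.1981
Then add 0.03253 M of M.
Step 3:
                   M          X
  I           0.1172     0.1124
  C         -0.01179    0.01768
  E           0.1054     0.1301
  solve Keq expr → x = 0.005893; check Q = 0.1981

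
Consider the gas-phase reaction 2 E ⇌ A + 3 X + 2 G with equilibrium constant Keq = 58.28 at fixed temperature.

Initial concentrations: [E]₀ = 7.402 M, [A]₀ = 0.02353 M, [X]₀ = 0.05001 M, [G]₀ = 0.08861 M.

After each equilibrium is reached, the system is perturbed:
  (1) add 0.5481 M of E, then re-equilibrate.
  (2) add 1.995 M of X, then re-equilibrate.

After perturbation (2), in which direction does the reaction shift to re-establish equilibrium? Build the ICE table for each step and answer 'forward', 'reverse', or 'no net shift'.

Direction: reverse

Q₀ = 4.2175e-10 vs Keq = 58.28 ⇒ Q<K, forward
Step 1:
                   E          A          X          G
  Initial      7.402    0.02353    0.05001    0.08861
  Change      -2.921      1.461      4.382      2.921
  Equil        4.481      1.484      4.432       3.01
  solve Keq expr → x = 1.461; check Q = 58.28
Then add 0.5481 M of E.
Step 2:
                   E          A          X          G
  Initial      5.029      1.484      4.432       3.01
  Change    -0.09672    0.04836     0.1451    0.09672
  Equil        4.932      1.532      4.577      3.106
  solve Keq expr → x = 0.04836; check Q = 58.28
Then add 1.995 M of X.
Step 3:
                   E          A          X          G
  Initial      4.932      1.532      6.572      3.106
  Change      0.4998    -0.2499    -0.7498    -0.4998
  Equil        5.432      1.283      5.822      2.607
  solve Keq expr → x = -0.2499; check Q = 58.28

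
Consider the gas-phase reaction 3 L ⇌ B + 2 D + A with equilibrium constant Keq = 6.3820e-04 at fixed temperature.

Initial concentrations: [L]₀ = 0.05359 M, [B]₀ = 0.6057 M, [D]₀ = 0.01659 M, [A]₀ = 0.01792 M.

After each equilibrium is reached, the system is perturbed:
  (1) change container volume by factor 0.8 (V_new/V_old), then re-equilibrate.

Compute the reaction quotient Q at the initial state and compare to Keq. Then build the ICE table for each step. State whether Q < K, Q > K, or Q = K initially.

Q₀ = 0.01941; Q > K (proceeds reverse)

Q₀ = 0.01941 vs Keq = 6.3820e-04 ⇒ Q>K, reverse
Step 1:
                  L         B         D         A
  Initial   0.05359    0.6057   0.01659   0.01792
  Change    0.01669 -0.005562  -0.01112 -0.005562
  Equil     0.07028    0.6001  0.005465   0.01236
  solve Keq expr → x = -0.005562; check Q = 6.3820e-04
Then change container volume by factor 0.8 (V_new/V_old).
Step 2:
                  L         B         D         A
  Initial   0.08785    0.7502  0.006832   0.01545
  Change  8.5810e-04 -2.8603e-04 -5.7207e-04 -2.8603e-04
  Equil      0.0887    0.7499  0.006259   0.01516
  solve Keq expr → x = -2.8603e-04; check Q = 6.3820e-04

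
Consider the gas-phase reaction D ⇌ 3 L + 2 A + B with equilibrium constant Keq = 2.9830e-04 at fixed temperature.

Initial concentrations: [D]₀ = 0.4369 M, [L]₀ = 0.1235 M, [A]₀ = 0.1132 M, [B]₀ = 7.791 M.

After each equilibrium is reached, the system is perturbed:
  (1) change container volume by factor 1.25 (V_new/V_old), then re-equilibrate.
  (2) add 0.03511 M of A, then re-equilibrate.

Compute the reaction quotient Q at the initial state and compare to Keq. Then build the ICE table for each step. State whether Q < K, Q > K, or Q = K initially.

Q₀ = 4.3043e-04; Q > K (proceeds reverse)

Q₀ = 4.3043e-04 vs Keq = 2.9830e-04 ⇒ Q>K, reverse
Step 1:
                   D          L          A          B
  Initial     0.4369     0.1235     0.1132      7.791
  Change    0.003199  -0.009596  -0.006397  -0.003199
  Equil       0.4401     0.1139     0.1068      7.788
  solve Keq expr → x = -0.003199; check Q = 2.9830e-04
Then change container volume by factor 1.25 (V_new/V_old).
Step 2:
                   D          L          A          B
  Initial     0.3521    0.09112    0.08544       6.23
  Change   -0.008389    0.02517    0.01678   0.008389
  Equil       0.3437     0.1163     0.1022      6.239
  solve Keq expr → x = 0.008389; check Q = 2.9830e-04
Then add 0.03511 M of A.
Step 3:
                   D          L          A          B
  Initial     0.3437     0.1163     0.1373      6.239
  Change    0.005079   -0.01524   -0.01016  -0.005079
  Equil       0.3488     0.1011     0.1272      6.234
  solve Keq expr → x = -0.005079; check Q = 2.9830e-04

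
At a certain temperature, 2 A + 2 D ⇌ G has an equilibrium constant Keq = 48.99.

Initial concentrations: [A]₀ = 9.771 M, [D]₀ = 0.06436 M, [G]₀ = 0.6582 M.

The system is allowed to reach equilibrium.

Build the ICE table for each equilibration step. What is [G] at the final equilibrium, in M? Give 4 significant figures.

Q₀ = 1.664 vs Keq = 48.99 ⇒ Q<K, forward
Step 1:
                    A           D           G
  I             9.771     0.06436      0.6582
  C           -0.0522     -0.0522      0.0261
  E             9.719     0.01216      0.6843
  solve Keq expr → x = 0.0261; check Q = 48.99

[G]_eq = 0.6843 M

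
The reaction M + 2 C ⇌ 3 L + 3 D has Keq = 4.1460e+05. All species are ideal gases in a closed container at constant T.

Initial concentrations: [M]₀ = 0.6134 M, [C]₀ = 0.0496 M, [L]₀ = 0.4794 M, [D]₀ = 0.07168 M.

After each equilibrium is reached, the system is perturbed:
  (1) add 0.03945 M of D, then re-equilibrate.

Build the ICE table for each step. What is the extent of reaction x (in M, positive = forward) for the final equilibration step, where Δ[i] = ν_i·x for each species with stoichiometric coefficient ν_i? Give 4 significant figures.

Q₀ = 0.02689 vs Keq = 4.1460e+05 ⇒ Q<K, forward
Step 1:
                  M         C         L         D
  Initial    0.6134    0.0496    0.4794   0.07168
  Change   -0.02478  -0.04955   0.07433   0.07433
  Equil      0.5886 4.6536e-05    0.5537     0.146
  solve Keq expr → x = 0.02478; check Q = 4.1460e+05
Then add 0.03945 M of D.
Step 2:
                  M         C         L         D
  Initial    0.5886 4.6536e-05    0.5537    0.1855
  Change  1.0030e-05 2.0060e-05 -3.0089e-05 -3.0089e-05
  Equil      0.5886 6.6596e-05    0.5537    0.1854
  solve Keq expr → x = -1.0030e-05; check Q = 4.1460e+05

x = -1.0030e-05 M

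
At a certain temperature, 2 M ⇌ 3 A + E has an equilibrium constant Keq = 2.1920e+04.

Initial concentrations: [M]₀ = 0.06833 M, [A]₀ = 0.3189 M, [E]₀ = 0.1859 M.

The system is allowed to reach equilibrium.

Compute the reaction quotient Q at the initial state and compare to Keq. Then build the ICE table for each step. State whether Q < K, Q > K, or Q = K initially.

Q₀ = 1.291 vs Keq = 2.1920e+04 ⇒ Q<K, forward
Step 1:
                    M           A           E
  init        0.06833      0.3189      0.1859
  Δ          -0.06747      0.1012     0.03373
  eq       8.6191e-04      0.4201      0.2196
  solve Keq expr → x = 0.03373; check Q = 2.1920e+04

Q₀ = 1.291; Q < K (proceeds forward)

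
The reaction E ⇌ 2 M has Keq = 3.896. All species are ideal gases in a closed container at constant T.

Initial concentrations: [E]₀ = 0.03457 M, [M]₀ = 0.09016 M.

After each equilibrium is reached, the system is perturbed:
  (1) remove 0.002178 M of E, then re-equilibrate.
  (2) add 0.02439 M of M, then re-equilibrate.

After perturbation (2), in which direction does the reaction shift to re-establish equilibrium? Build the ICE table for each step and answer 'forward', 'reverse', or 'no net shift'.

Q₀ = 0.2351 vs Keq = 3.896 ⇒ Q<K, forward
Step 1:
                    E           M
  I           0.03457     0.09016
  C          -0.02894     0.05789
  E          0.005626       0.148
  solve Keq expr → x = 0.02894; check Q = 3.896
Then remove 0.002178 M of E.
Step 2:
                    E           M
  I          0.003448       0.148
  C          0.001894   -0.003788
  E          0.005342      0.1443
  solve Keq expr → x = -0.001894; check Q = 3.896
Then add 0.02439 M of M.
Step 3:
                    E           M
  I          0.005342      0.1687
  C          0.001672   -0.003344
  E          0.007014      0.1653
  solve Keq expr → x = -0.001672; check Q = 3.896

Direction: reverse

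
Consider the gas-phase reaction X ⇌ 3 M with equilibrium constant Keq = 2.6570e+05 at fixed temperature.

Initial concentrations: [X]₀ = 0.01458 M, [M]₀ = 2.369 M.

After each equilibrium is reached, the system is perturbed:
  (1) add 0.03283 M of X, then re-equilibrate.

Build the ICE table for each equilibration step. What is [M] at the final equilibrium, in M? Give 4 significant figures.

[M]_eq = 2.511 M

Q₀ = 911.9 vs Keq = 2.6570e+05 ⇒ Q<K, forward
Step 1:
                  X         M
  init      0.01458     2.369
  Δ        -0.01453   0.04358
  eq      5.2851e-05     2.413
  solve Keq expr → x = 0.01453; check Q = 2.6570e+05
Then add 0.03283 M of X.
Step 2:
                  X         M
  init      0.03288     2.413
  Δ        -0.03282   0.09847
  eq      5.9590e-05     2.511
  solve Keq expr → x = 0.03282; check Q = 2.6570e+05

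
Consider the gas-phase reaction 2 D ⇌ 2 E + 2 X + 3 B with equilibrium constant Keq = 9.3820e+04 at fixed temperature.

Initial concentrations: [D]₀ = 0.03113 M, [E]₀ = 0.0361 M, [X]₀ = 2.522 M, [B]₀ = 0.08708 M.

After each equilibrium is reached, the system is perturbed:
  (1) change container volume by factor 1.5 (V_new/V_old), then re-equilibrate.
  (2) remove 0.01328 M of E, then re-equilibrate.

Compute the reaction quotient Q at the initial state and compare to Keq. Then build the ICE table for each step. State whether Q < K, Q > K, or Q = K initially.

Q₀ = 0.005648 vs Keq = 9.3820e+04 ⇒ Q<K, forward
Step 1:
                    D           E           X           B
  I           0.03113      0.0361       2.522     0.08708
  C           -0.0311      0.0311      0.0311     0.04665
  E        2.7395e-05      0.0672       2.553      0.1337
  solve Keq expr → x = 0.01555; check Q = 9.3820e+04
Then change container volume by factor 1.5 (V_new/V_old).
Step 2:
                    D           E           X           B
  I        1.8263e-05      0.0448       1.702     0.08916
  C       -1.1632e-05  1.1632e-05  1.1632e-05  1.7448e-05
  E        6.6312e-06     0.04481       1.702     0.08917
  solve Keq expr → x = 5.8160e-06; check Q = 9.3820e+04
Then remove 0.01328 M of E.
Step 3:
                    D           E           X           B
  I        6.6312e-06     0.03153       1.702     0.08917
  C       -1.9646e-06  1.9646e-06  1.9646e-06  2.9468e-06
  E        4.6666e-06     0.03154       1.702     0.08918
  solve Keq expr → x = 9.8228e-07; check Q = 9.3820e+04

Q₀ = 0.005648; Q < K (proceeds forward)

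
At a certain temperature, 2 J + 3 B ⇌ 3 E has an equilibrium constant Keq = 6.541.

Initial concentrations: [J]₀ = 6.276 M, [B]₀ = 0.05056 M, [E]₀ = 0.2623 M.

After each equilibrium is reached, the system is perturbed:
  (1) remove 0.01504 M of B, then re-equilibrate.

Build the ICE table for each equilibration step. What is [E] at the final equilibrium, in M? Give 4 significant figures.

[E]_eq = 0.2574 M

Q₀ = 3.545 vs Keq = 6.541 ⇒ Q<K, forward
Step 1:
                   J          B          E
  Initial      6.276    0.05056     0.2623
  Change   -0.005366  -0.008049   0.008049
  Equil        6.271    0.04251     0.2703
  solve Keq expr → x = 0.002683; check Q = 6.541
Then remove 0.01504 M of B.
Step 2:
                   J          B          E
  Initial      6.271    0.02747     0.2703
  Change    0.008643    0.01296   -0.01296
  Equil        6.279    0.04044     0.2574
  solve Keq expr → x = -0.004321; check Q = 6.541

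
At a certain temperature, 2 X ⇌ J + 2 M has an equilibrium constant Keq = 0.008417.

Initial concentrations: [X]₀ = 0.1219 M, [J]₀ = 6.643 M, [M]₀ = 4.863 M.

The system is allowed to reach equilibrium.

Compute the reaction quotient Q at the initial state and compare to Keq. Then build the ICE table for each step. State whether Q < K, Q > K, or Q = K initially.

Q₀ = 1.0572e+04; Q > K (proceeds reverse)

Q₀ = 1.0572e+04 vs Keq = 0.008417 ⇒ Q>K, reverse
Step 1:
                  X         J         M
  Initial    0.1219     6.643     4.863
  Change      4.652    -2.326    -4.652
  Equil       4.774     4.317    0.2108
  solve Keq expr → x = -2.326; check Q = 0.008417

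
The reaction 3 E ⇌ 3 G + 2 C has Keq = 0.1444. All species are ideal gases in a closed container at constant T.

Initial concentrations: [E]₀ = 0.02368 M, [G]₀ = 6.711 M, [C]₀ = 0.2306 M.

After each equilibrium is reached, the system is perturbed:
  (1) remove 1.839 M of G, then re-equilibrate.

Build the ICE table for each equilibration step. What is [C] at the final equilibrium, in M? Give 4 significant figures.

[C]_eq = 0.008383 M

Q₀ = 1.2104e+06 vs Keq = 0.1444 ⇒ Q>K, reverse
Step 1:
                   E          G          C
  I          0.02368      6.711     0.2306
  C           0.3382    -0.3382    -0.2255
  E           0.3619      6.373   0.005142
  solve Keq expr → x = -0.1127; check Q = 0.1444
Then remove 1.839 M of G.
Step 2:
                   E          G          C
  I           0.3619      4.534   0.005142
  C        -0.004862   0.004862   0.003241
  E            0.357      4.539   0.008383
  solve Keq expr → x = 0.001621; check Q = 0.1444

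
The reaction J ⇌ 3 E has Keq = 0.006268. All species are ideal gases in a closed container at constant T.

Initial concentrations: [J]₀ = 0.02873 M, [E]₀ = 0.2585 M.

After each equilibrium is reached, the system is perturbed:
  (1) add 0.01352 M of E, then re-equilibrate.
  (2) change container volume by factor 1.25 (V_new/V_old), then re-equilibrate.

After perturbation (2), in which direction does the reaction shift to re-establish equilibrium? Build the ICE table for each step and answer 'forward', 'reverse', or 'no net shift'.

Q₀ = 0.6012 vs Keq = 0.006268 ⇒ Q>K, reverse
Step 1:
                  J         E
  I         0.02873    0.2585
  C         0.05887   -0.1766
  E          0.0876   0.08189
  solve Keq expr → x = -0.05887; check Q = 0.006268
Then add 0.01352 M of E.
Step 2:
                  J         E
  I          0.0876   0.09541
  C        0.004088  -0.01227
  E         0.09169   0.08314
  solve Keq expr → x = -0.004088; check Q = 0.006268
Then change container volume by factor 1.25 (V_new/V_old).
Step 3:
                  J         E
  I         0.07335   0.06651
  C       -0.003179  0.009537
  E         0.07017   0.07605
  solve Keq expr → x = 0.003179; check Q = 0.006268

Direction: forward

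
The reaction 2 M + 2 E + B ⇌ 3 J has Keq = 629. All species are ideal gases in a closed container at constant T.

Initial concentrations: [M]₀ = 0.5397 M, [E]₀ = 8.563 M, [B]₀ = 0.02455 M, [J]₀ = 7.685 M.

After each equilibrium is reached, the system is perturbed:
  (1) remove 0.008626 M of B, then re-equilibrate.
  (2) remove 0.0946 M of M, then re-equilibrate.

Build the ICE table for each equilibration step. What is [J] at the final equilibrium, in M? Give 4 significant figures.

Q₀ = 865.6 vs Keq = 629 ⇒ Q>K, reverse
Step 1:
                    M           E           B           J
  Initial      0.5397       8.563     0.02455       7.685
  Change      0.01428     0.01428    0.007142    -0.02143
  Equil         0.554       8.577     0.03169       7.664
  solve Keq expr → x = -0.007142; check Q = 629
Then remove 0.008626 M of B.
Step 2:
                    M           E           B           J
  Initial       0.554       8.577     0.02307       7.664
  Change      0.01358     0.01358    0.006792    -0.02038
  Equil        0.5676       8.591     0.02986       7.643
  solve Keq expr → x = -0.006792; check Q = 629
Then remove 0.0946 M of M.
Step 3:
                    M           E           B           J
  Initial       0.473       8.591     0.02986       7.643
  Change      0.01866     0.01866     0.00933    -0.02799
  Equil        0.4916        8.61     0.03919       7.615
  solve Keq expr → x = -0.00933; check Q = 629

[J]_eq = 7.615 M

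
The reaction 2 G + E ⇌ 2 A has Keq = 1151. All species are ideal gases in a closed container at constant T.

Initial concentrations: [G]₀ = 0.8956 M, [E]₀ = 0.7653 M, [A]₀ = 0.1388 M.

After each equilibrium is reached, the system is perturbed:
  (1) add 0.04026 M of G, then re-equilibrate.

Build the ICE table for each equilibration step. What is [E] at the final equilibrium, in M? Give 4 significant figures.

Q₀ = 0.03138 vs Keq = 1151 ⇒ Q<K, forward
Step 1:
                  G         E         A
  I          0.8956    0.7653    0.1388
  C          -0.846    -0.423     0.846
  E         0.04961    0.3423    0.9848
  solve Keq expr → x = 0.423; check Q = 1151
Then add 0.04026 M of G.
Step 2:
                  G         E         A
  I         0.08987    0.3423    0.9848
  C        -0.03695  -0.01848   0.03695
  E         0.05292    0.3238     1.022
  solve Keq expr → x = 0.01848; check Q = 1151

[E]_eq = 0.3238 M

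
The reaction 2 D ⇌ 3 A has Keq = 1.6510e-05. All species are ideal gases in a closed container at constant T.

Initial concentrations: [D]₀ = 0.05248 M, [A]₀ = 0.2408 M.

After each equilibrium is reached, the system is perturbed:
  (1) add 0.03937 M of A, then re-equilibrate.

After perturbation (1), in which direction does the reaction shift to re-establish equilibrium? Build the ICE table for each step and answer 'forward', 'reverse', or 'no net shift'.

Q₀ = 5.07 vs Keq = 1.6510e-05 ⇒ Q>K, reverse
Step 1:
                  D         A
  init      0.05248    0.2408
  Δ          0.1546   -0.2319
  eq         0.2071  0.008912
  solve Keq expr → x = -0.0773; check Q = 1.6510e-05
Then add 0.03937 M of A.
Step 2:
                  D         A
  init       0.2071   0.04828
  Δ         0.02576  -0.03865
  eq         0.2328  0.009637
  solve Keq expr → x = -0.01288; check Q = 1.6510e-05

Direction: reverse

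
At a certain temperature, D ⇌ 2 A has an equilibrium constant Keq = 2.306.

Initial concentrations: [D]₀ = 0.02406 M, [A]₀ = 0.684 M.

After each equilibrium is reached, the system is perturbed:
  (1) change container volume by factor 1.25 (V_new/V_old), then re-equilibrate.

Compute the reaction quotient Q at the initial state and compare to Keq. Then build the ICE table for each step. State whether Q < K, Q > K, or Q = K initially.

Q₀ = 19.45; Q > K (proceeds reverse)

Q₀ = 19.45 vs Keq = 2.306 ⇒ Q>K, reverse
Step 1:
                   D          A
  I          0.02406      0.684
  C          0.08792    -0.1758
  E            0.112     0.5082
  solve Keq expr → x = -0.08792; check Q = 2.306
Then change container volume by factor 1.25 (V_new/V_old).
Step 2:
                   D          A
  I          0.08958     0.4065
  C          -0.0104    0.02079
  E          0.07919     0.4273
  solve Keq expr → x = 0.0104; check Q = 2.306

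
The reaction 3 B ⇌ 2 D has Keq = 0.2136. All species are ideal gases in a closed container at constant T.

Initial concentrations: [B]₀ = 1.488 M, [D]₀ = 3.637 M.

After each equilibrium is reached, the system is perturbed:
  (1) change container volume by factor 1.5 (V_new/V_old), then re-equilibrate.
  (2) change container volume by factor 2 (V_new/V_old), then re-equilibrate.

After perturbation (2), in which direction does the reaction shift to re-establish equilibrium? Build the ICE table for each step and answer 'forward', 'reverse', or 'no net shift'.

Q₀ = 4.015 vs Keq = 0.2136 ⇒ Q>K, reverse
Step 1:
                    B           D
  init          1.488       3.637
  Δ             1.633      -1.089
  eq            3.121       2.548
  solve Keq expr → x = -0.5443; check Q = 0.2136
Then change container volume by factor 1.5 (V_new/V_old).
Step 2:
                    B           D
  init          2.081       1.699
  Δ            0.1846     -0.1231
  eq            2.265       1.576
  solve Keq expr → x = -0.06154; check Q = 0.2136
Then change container volume by factor 2 (V_new/V_old).
Step 3:
                    B           D
  init          1.133      0.7879
  Δ            0.1614     -0.1076
  eq            1.294      0.6803
  solve Keq expr → x = -0.05379; check Q = 0.2136

Direction: reverse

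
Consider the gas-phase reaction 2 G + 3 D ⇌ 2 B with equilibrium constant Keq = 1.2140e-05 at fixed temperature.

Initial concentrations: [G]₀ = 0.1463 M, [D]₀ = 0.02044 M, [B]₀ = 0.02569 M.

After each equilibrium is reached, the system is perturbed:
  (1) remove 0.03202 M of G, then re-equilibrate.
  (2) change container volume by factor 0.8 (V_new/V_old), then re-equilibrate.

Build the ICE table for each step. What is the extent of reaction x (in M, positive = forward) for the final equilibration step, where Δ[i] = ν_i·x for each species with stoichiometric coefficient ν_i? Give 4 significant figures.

x = 1.7341e-06 M

Q₀ = 3611 vs Keq = 1.2140e-05 ⇒ Q>K, reverse
Step 1:
                   G          D          B
  init        0.1463    0.02044    0.02569
  Δ          0.02568    0.03852   -0.02568
  eq           0.172    0.05896 8.5793e-06
  solve Keq expr → x = -0.01284; check Q = 1.2140e-05
Then remove 0.03202 M of G.
Step 2:
                   G          D          B
  init          0.14    0.05896 8.5793e-06
  Δ       1.5968e-06 2.3952e-06 -1.5968e-06
  eq            0.14    0.05896 6.9825e-06
  solve Keq expr → x = -7.9840e-07; check Q = 1.2140e-05
Then change container volume by factor 0.8 (V_new/V_old).
Step 3:
                   G          D          B
  init         0.175    0.07371 8.7281e-06
  Δ       -3.4683e-06 -5.2024e-06 3.4683e-06
  eq           0.175     0.0737 1.2196e-05
  solve Keq expr → x = 1.7341e-06; check Q = 1.2140e-05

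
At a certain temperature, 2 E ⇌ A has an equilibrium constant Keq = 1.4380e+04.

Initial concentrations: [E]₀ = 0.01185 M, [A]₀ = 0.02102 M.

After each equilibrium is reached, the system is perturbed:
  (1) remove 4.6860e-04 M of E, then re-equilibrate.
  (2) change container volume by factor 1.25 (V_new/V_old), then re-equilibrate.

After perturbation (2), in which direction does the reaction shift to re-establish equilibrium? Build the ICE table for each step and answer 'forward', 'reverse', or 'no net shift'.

Q₀ = 149.7 vs Keq = 1.4380e+04 ⇒ Q<K, forward
Step 1:
                   E          A
  init       0.01185    0.02102
  Δ          -0.0105   0.005249
  eq        0.001352    0.02627
  solve Keq expr → x = 0.005249; check Q = 1.4380e+04
Then remove 4.6860e-04 M of E.
Step 2:
                   E          A
  init    8.8299e-04    0.02627
  Δ       4.6264e-04 -2.3132e-04
  eq        0.001346    0.02604
  solve Keq expr → x = -2.3132e-04; check Q = 1.4380e+04
Then change container volume by factor 1.25 (V_new/V_old).
Step 3:
                   E          A
  init      0.001076    0.02083
  Δ       1.2525e-04 -6.2626e-05
  eq        0.001202    0.02077
  solve Keq expr → x = -6.2626e-05; check Q = 1.4380e+04

Direction: reverse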